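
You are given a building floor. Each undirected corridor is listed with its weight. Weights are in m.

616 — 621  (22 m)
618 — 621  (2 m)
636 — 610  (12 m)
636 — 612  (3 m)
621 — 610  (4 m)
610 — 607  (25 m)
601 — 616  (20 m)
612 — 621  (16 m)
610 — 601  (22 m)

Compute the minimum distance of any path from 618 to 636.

Running Dijkstra from 618:
618: 0
621: 2  (via 618)
610: 6  (via 621)
612: 18  (via 621)
636: 18  (via 610)
Shortest route: 618–621–610–636 = 18 m.

18 m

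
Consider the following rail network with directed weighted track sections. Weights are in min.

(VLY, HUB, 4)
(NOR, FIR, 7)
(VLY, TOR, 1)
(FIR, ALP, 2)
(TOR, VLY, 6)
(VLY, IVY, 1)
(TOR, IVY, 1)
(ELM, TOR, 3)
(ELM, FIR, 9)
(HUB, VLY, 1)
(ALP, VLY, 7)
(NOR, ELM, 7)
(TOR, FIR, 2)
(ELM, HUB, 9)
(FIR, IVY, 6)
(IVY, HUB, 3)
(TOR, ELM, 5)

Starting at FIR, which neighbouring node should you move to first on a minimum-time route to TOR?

ALP

Candidate routes:
FIR–IVY–HUB–VLY–TOR: 6+3+1+1 = 11
FIR–ALP–VLY–TOR: 2+7+1 = 10
The minimum is 10 min via FIR–ALP–VLY–TOR.
So from FIR the first move is to ALP.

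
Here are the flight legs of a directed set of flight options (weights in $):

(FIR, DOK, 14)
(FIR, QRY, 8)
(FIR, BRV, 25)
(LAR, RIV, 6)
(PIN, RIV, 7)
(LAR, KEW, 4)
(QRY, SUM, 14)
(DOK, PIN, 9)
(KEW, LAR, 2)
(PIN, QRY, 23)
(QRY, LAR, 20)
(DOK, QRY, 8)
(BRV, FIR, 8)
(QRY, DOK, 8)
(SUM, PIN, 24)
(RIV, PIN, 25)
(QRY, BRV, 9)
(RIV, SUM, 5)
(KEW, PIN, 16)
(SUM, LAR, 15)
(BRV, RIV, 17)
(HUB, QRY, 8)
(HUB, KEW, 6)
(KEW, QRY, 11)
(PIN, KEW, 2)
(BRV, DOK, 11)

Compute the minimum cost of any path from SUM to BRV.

$39

Running Dijkstra from SUM:
SUM: 0
LAR: 15  (via SUM)
KEW: 19  (via LAR)
RIV: 21  (via LAR)
PIN: 24  (via SUM)
QRY: 30  (via KEW)
DOK: 38  (via QRY)
BRV: 39  (via QRY)
Shortest route: SUM → LAR → KEW → QRY → BRV = $39.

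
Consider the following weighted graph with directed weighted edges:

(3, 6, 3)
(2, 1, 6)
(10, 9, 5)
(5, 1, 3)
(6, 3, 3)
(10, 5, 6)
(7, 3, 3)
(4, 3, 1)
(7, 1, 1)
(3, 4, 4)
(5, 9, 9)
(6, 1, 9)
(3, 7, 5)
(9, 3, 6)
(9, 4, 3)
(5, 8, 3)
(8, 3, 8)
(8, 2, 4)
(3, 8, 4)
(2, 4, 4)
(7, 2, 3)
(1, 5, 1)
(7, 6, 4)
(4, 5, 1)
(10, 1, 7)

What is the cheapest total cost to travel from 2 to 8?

8

Settle nodes by increasing distance from 2:
2: 0
4: 4  (via 2)
3: 5  (via 4)
5: 5  (via 4)
1: 6  (via 2)
6: 8  (via 3)
8: 8  (via 5)
Shortest route: 2–4–5–8 = 8.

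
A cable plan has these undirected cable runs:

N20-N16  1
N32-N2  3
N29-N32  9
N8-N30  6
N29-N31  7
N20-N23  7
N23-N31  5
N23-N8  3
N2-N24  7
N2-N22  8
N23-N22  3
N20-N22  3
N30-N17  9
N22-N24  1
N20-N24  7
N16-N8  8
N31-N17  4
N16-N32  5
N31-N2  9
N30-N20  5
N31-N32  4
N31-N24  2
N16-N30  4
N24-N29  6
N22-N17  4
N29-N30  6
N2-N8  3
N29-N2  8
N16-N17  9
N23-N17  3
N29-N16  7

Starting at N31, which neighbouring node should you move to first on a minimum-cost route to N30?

Candidate routes:
N31 → N32 → N16 → N30: 4+5+4 = 13
N31 → N17 → N30: 4+9 = 13
N31 → N29 → N30: 7+6 = 13
N31 → N24 → N22 → N20 → N30: 2+1+3+5 = 11
The minimum is 11 via N31 → N24 → N22 → N20 → N30.
So from N31 the first move is to N24.

N24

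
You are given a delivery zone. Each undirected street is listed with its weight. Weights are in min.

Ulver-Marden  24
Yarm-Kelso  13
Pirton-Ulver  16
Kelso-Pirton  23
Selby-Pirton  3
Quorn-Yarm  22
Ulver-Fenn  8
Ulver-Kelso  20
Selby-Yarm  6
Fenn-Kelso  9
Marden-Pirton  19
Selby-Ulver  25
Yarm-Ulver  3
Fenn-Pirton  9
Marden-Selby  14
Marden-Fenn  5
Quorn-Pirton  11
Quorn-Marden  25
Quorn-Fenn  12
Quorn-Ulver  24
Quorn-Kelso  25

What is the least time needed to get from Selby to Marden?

Candidate routes:
Selby - Marden: 14 = 14
Selby - Pirton - Fenn - Marden: 3+9+5 = 17
Cheapest is Selby - Marden at 14 min.

14 min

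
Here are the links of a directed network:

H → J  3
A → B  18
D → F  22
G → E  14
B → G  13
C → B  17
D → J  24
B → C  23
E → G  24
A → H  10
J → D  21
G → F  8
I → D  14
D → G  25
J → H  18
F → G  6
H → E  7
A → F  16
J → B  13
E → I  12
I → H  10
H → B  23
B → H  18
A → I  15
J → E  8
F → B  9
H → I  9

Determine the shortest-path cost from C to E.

Shortest distances from C:
C: 0
B: 17  (via C)
G: 30  (via B)
H: 35  (via B)
F: 38  (via G)
J: 38  (via H)
E: 42  (via H)
Shortest route: C–B–H–E = 42.

42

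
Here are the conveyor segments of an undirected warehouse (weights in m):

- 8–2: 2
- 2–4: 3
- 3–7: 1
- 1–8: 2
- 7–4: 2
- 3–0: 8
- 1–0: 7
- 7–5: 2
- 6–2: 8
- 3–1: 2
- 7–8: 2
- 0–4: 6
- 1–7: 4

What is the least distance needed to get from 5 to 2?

6 m

Compare a few routes:
5 → 7 → 4 → 2: 2+2+3 = 7
5 → 7 → 3 → 1 → 8 → 2: 2+1+2+2+2 = 9
5 → 7 → 8 → 2: 2+2+2 = 6
Cheapest is 5 → 7 → 8 → 2 at 6 m.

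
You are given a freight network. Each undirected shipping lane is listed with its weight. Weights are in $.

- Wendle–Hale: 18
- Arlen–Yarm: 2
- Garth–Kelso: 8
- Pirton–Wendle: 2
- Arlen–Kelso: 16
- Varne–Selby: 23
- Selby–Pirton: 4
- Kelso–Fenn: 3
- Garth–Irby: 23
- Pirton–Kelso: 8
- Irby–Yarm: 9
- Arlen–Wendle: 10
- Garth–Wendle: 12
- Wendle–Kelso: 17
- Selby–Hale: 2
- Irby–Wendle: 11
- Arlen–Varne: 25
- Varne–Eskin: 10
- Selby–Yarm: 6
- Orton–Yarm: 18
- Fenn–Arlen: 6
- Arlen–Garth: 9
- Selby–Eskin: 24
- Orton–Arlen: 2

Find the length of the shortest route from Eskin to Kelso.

Settle nodes by increasing distance from Eskin:
Eskin: 0
Varne: 10  (via Eskin)
Selby: 24  (via Eskin)
Hale: 26  (via Selby)
Pirton: 28  (via Selby)
Yarm: 30  (via Selby)
Wendle: 30  (via Pirton)
Arlen: 32  (via Yarm)
Orton: 34  (via Arlen)
Kelso: 36  (via Pirton)
Shortest route: Eskin–Selby–Pirton–Kelso = $36.

$36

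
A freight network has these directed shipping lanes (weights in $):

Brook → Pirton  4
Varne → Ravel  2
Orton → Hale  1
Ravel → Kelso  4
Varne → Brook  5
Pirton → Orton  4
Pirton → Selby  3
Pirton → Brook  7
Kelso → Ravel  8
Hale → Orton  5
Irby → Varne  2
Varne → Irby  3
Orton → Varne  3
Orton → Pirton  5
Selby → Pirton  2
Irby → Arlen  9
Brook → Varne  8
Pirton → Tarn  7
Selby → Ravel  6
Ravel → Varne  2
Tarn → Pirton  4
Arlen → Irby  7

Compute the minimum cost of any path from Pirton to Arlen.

$19

Enumerating some paths:
Pirton - Selby - Ravel - Varne - Irby - Arlen: 3+6+2+3+9 = 23
Pirton - Orton - Varne - Irby - Arlen: 4+3+3+9 = 19
The minimum is $19 via Pirton - Orton - Varne - Irby - Arlen.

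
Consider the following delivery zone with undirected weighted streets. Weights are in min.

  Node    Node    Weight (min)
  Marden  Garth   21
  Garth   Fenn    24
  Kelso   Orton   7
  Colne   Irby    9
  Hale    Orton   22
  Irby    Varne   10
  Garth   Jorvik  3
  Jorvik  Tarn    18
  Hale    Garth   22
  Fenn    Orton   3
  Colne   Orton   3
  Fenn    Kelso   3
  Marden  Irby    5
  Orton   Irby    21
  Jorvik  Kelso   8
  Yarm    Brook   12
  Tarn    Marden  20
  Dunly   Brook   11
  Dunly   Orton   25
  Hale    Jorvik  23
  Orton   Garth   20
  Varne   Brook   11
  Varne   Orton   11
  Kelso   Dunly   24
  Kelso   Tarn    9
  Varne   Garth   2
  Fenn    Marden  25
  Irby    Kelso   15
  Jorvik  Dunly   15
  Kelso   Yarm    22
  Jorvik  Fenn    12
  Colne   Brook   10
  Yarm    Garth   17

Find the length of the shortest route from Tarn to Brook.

Settle nodes by increasing distance from Tarn:
Tarn: 0
Kelso: 9  (via Tarn)
Fenn: 12  (via Kelso)
Orton: 15  (via Fenn)
Jorvik: 17  (via Kelso)
Colne: 18  (via Orton)
Garth: 20  (via Jorvik)
Marden: 20  (via Tarn)
Varne: 22  (via Garth)
Irby: 24  (via Kelso)
Brook: 28  (via Colne)
Shortest route: Tarn → Kelso → Fenn → Orton → Colne → Brook = 28 min.

28 min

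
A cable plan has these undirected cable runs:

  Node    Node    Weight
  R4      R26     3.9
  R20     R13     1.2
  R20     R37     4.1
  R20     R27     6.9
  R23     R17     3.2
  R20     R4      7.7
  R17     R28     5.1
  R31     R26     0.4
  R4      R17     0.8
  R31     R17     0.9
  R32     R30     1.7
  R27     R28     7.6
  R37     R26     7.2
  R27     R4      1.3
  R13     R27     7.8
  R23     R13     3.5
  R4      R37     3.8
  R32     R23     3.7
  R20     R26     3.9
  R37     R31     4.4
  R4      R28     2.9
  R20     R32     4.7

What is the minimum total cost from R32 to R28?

Enumerating some paths:
R32 → R23 → R17 → R4 → R28: 3.7+3.2+0.8+2.9 = 10.6
R32 → R23 → R17 → R28: 3.7+3.2+5.1 = 12
R32 → R20 → R26 → R31 → R17 → R4 → R28: 4.7+3.9+0.4+0.9+0.8+2.9 = 13.6
Cheapest is R32 → R23 → R17 → R4 → R28 at 10.6.

10.6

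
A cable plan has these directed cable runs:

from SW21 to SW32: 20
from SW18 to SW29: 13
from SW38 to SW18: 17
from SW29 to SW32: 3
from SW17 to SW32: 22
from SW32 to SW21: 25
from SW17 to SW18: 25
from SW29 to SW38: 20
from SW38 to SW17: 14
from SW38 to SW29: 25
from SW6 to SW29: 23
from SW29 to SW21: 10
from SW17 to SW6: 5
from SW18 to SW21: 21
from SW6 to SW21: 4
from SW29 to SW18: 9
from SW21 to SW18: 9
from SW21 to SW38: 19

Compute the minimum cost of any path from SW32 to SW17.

Compare a few routes:
SW32–SW21–SW38–SW17: 25+19+14 = 58
SW32–SW21–SW18–SW29–SW38–SW17: 25+9+13+20+14 = 81
Cheapest is SW32–SW21–SW38–SW17 at 58.

58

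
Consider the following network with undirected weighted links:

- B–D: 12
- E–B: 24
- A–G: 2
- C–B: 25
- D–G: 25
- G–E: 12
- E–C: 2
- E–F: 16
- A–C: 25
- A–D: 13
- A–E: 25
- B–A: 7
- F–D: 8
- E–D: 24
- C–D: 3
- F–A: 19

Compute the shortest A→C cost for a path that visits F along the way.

30

Best A to F: A → F costing 19
Best F to C: F → D → C costing 11
Total via F: 19 + 11 = 30.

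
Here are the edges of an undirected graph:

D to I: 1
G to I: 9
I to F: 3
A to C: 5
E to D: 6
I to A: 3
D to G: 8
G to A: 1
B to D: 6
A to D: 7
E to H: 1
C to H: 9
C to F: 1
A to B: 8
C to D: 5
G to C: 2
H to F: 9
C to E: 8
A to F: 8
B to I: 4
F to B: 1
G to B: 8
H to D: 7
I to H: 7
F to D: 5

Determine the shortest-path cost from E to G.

Shortest distances from E:
E: 0
H: 1  (via E)
D: 6  (via E)
I: 7  (via D)
C: 8  (via E)
F: 9  (via C)
A: 10  (via I)
B: 10  (via F)
G: 10  (via C)
Shortest route: E–C–G = 10.

10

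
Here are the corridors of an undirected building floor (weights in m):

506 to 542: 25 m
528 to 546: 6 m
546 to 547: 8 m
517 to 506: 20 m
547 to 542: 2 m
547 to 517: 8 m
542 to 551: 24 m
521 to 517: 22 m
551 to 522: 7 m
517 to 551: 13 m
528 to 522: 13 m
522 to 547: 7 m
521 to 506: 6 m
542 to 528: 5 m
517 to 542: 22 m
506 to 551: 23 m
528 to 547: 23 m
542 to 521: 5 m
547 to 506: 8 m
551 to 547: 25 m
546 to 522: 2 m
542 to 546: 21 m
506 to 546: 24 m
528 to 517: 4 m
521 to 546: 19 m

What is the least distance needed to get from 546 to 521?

15 m

Enumerating some paths:
546–528–542–521: 6+5+5 = 16
546–547–542–521: 8+2+5 = 15
546–522–547–542–521: 2+7+2+5 = 16
The minimum is 15 m via 546–547–542–521.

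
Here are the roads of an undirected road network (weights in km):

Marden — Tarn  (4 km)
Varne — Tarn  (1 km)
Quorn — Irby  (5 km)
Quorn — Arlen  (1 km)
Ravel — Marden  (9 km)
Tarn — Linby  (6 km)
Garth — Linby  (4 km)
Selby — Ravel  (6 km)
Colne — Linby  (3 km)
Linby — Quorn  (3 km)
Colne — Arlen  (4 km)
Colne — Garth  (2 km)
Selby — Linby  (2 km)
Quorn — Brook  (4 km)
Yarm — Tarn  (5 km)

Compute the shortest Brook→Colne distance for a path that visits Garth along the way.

Best Brook to Garth: Brook–Quorn–Linby–Garth costing 11
Best Garth to Colne: Garth–Colne costing 2
Total via Garth: 11 + 2 = 13 km.

13 km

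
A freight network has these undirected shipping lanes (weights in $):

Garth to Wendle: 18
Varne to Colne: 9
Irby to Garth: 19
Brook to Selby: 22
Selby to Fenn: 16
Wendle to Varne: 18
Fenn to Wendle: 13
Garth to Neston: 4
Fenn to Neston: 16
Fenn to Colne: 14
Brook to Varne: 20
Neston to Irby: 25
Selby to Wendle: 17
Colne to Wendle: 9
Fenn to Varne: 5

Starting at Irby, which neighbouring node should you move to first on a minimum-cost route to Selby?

Compare a few routes:
Irby–Garth–Wendle–Selby: 19+18+17 = 54
Irby–Garth–Neston–Fenn–Selby: 19+4+16+16 = 55
The minimum is $54 via Irby–Garth–Wendle–Selby.
So from Irby the first move is to Garth.

Garth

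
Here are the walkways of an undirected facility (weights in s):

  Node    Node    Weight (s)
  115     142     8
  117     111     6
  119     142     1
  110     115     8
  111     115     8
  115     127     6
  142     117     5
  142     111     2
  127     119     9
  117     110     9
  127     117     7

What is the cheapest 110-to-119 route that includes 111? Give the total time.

Shortest 110→111: 110–117–111 = 15
Best 111 to 119: 111–142–119 costing 3
Total via 111: 15 + 3 = 18 s.

18 s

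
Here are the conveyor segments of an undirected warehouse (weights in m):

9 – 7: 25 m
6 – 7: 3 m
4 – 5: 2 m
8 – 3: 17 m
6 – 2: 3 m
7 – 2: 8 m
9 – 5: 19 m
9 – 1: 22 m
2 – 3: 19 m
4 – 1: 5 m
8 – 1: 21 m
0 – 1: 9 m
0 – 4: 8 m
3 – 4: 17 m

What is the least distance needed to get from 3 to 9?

Shortest distances from 3:
3: 0
4: 17  (via 3)
8: 17  (via 3)
2: 19  (via 3)
5: 19  (via 4)
1: 22  (via 4)
6: 22  (via 2)
0: 25  (via 4)
7: 25  (via 6)
9: 38  (via 5)
Shortest route: 3–4–5–9 = 38 m.

38 m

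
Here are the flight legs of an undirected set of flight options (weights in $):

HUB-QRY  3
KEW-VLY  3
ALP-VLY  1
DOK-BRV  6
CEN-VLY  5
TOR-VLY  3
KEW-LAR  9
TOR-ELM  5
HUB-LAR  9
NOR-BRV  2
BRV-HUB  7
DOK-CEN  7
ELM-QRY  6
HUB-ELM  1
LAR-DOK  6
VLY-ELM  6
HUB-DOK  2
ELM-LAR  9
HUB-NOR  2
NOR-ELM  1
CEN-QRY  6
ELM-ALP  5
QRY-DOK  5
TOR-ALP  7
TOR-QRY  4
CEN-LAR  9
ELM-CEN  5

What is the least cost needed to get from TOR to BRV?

Settle nodes by increasing distance from TOR:
TOR: 0
VLY: 3  (via TOR)
ALP: 4  (via VLY)
QRY: 4  (via TOR)
ELM: 5  (via TOR)
NOR: 6  (via ELM)
HUB: 6  (via ELM)
KEW: 6  (via VLY)
CEN: 8  (via VLY)
DOK: 8  (via HUB)
BRV: 8  (via NOR)
Shortest route: TOR → ELM → NOR → BRV = $8.

$8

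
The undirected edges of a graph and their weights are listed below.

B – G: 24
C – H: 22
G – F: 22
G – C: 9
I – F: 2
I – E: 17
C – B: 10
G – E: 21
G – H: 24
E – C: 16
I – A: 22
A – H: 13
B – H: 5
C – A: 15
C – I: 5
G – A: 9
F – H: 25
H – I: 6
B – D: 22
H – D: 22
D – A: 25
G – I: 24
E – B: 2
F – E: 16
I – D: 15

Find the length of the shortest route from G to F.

Shortest distances from G:
G: 0
A: 9  (via G)
C: 9  (via G)
I: 14  (via C)
F: 16  (via I)
Shortest route: G–C–I–F = 16.

16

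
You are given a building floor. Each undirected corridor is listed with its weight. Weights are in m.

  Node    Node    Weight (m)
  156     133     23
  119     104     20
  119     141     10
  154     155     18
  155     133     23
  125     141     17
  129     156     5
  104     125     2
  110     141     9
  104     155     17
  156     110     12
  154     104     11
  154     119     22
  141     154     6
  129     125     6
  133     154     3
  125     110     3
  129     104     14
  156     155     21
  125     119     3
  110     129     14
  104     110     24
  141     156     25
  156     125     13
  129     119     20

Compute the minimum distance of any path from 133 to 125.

16 m

Shortest distances from 133:
133: 0
154: 3  (via 133)
141: 9  (via 154)
104: 14  (via 154)
125: 16  (via 104)
Shortest route: 133 → 154 → 104 → 125 = 16 m.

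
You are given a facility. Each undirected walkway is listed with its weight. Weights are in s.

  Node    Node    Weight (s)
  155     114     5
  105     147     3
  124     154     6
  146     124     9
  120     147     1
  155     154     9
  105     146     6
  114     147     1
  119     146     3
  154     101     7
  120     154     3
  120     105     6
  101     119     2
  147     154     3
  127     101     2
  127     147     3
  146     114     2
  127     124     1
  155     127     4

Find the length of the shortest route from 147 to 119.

6 s

Candidate routes:
147 - 114 - 146 - 119: 1+2+3 = 6
147 - 127 - 101 - 119: 3+2+2 = 7
The minimum is 6 s via 147 - 114 - 146 - 119.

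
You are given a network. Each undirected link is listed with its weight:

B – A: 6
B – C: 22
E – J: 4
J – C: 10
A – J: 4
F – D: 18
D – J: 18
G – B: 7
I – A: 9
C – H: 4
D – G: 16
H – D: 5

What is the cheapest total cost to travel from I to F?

Running Dijkstra from I:
I: 0
A: 9  (via I)
J: 13  (via A)
B: 15  (via A)
E: 17  (via J)
G: 22  (via B)
C: 23  (via J)
H: 27  (via C)
D: 31  (via J)
F: 49  (via D)
Shortest route: I–A–J–D–F = 49.

49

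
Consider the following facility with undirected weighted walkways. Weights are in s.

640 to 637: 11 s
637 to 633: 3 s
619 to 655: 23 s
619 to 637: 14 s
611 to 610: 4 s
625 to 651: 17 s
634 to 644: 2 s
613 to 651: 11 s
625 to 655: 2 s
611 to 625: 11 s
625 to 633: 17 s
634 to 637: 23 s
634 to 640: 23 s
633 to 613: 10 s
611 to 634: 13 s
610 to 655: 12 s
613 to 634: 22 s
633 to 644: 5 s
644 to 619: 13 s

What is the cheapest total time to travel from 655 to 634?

Settle nodes by increasing distance from 655:
655: 0
625: 2  (via 655)
610: 12  (via 655)
611: 13  (via 625)
651: 19  (via 625)
633: 19  (via 625)
637: 22  (via 633)
619: 23  (via 655)
644: 24  (via 633)
634: 26  (via 611)
Shortest route: 655 → 625 → 611 → 634 = 26 s.

26 s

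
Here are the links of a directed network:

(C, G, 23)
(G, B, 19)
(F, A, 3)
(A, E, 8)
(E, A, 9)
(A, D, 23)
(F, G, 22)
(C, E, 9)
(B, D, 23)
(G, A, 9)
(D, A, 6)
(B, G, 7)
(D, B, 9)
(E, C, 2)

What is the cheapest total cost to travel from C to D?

Running Dijkstra from C:
C: 0
E: 9  (via C)
A: 18  (via E)
G: 23  (via C)
D: 41  (via A)
Shortest route: C → E → A → D = 41.

41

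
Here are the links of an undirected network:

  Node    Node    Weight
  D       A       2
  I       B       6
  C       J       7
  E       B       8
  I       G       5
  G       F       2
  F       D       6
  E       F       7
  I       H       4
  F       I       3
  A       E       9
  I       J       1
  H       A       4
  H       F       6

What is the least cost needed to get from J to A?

Settle nodes by increasing distance from J:
J: 0
I: 1  (via J)
F: 4  (via I)
H: 5  (via I)
G: 6  (via I)
B: 7  (via I)
C: 7  (via J)
A: 9  (via H)
Shortest route: J → I → H → A = 9.

9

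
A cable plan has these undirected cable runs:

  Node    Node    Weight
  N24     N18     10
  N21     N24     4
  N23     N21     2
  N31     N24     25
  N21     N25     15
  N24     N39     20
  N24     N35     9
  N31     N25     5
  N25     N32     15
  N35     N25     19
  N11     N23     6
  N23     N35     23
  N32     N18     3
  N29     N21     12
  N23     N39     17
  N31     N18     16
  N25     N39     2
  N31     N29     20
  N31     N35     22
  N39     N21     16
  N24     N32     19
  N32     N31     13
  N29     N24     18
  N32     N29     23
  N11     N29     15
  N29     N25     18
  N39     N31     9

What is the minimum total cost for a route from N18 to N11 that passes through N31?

Shortest N18→N31: N18–N31 = 16
Shortest N31→N11: N31–N25–N21–N23–N11 = 28
Total via N31: 16 + 28 = 44.

44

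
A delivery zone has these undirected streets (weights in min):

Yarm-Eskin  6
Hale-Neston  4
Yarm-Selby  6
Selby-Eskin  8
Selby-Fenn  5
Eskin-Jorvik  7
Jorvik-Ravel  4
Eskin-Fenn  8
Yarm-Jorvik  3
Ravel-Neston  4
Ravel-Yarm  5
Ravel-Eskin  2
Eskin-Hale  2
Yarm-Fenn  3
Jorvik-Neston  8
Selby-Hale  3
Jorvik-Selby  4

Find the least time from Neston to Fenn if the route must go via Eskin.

14 min

Best Neston to Eskin: Neston → Ravel → Eskin costing 6
Shortest Eskin→Fenn: Eskin → Fenn = 8
Total via Eskin: 6 + 8 = 14 min.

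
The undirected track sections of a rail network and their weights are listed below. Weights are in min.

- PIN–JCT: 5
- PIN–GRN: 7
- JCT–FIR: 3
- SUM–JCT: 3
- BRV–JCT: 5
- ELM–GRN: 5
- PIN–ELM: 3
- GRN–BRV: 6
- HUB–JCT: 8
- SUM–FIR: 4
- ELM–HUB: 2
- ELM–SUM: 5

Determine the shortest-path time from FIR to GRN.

14 min

Settle nodes by increasing distance from FIR:
FIR: 0
JCT: 3  (via FIR)
SUM: 4  (via FIR)
BRV: 8  (via JCT)
PIN: 8  (via JCT)
ELM: 9  (via SUM)
HUB: 11  (via JCT)
GRN: 14  (via BRV)
Shortest route: FIR–JCT–BRV–GRN = 14 min.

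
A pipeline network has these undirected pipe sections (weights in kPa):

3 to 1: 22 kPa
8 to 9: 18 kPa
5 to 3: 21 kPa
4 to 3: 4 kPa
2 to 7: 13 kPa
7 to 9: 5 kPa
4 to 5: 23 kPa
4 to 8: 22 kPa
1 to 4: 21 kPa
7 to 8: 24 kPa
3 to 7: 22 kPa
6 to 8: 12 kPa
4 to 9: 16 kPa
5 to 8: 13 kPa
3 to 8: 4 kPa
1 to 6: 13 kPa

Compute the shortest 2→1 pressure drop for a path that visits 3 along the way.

57 kPa

Shortest 2→3: 2–7–3 = 35
Best 3 to 1: 3–1 costing 22
Total via 3: 35 + 22 = 57 kPa.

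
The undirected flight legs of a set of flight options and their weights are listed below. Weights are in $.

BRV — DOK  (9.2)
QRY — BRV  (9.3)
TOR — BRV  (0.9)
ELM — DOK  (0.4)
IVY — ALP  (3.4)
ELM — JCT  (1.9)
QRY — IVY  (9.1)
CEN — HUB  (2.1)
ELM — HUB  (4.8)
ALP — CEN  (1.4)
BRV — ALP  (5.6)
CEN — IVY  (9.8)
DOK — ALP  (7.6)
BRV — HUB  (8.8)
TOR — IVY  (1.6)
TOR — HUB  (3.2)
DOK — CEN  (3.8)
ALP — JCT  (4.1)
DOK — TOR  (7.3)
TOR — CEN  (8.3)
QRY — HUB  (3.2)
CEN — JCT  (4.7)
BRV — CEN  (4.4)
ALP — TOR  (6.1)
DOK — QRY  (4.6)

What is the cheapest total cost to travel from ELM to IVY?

$9

Shortest distances from ELM:
ELM: 0
DOK: 0.4  (via ELM)
JCT: 1.9  (via ELM)
CEN: 4.2  (via DOK)
HUB: 4.8  (via ELM)
QRY: 5  (via DOK)
ALP: 5.6  (via CEN)
TOR: 7.7  (via DOK)
BRV: 8.6  (via CEN)
IVY: 9  (via ALP)
Shortest route: ELM–DOK–CEN–ALP–IVY = $9.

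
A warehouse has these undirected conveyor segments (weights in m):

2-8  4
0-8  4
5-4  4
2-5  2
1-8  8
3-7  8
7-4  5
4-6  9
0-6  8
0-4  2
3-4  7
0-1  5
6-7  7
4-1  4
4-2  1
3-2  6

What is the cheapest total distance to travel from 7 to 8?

10 m

Compare a few routes:
7–4–2–8: 5+1+4 = 10
7–4–0–8: 5+2+4 = 11
7–4–5–2–8: 5+4+2+4 = 15
Cheapest is 7–4–2–8 at 10 m.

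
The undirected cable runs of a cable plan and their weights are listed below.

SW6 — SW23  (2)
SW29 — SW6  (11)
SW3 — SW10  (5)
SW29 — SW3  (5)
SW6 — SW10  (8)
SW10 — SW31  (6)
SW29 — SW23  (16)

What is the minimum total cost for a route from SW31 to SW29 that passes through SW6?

Best SW31 to SW6: SW31 → SW10 → SW6 costing 14
Shortest SW6→SW29: SW6 → SW29 = 11
Total via SW6: 14 + 11 = 25.

25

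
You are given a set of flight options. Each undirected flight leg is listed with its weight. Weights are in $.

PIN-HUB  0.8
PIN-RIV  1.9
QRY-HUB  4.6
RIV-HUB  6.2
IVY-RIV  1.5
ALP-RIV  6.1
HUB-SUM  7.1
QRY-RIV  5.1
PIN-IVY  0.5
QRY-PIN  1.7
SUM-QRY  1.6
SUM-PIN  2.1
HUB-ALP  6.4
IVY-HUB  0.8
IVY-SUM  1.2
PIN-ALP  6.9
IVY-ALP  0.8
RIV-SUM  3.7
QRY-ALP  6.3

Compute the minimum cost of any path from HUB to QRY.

Compare a few routes:
HUB–IVY–PIN–QRY: 0.8+0.5+1.7 = 3
HUB–PIN–QRY: 0.8+1.7 = 2.5
HUB–IVY–SUM–QRY: 0.8+1.2+1.6 = 3.6
The minimum is $2.5 via HUB–PIN–QRY.

$2.5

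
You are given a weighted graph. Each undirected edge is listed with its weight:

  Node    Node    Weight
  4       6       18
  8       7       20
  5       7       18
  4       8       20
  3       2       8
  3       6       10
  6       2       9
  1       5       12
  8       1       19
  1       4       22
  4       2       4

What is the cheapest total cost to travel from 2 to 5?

Enumerating some paths:
2 - 4 - 8 - 1 - 5: 4+20+19+12 = 55
2 - 6 - 4 - 1 - 5: 9+18+22+12 = 61
2 - 4 - 1 - 5: 4+22+12 = 38
The minimum is 38 via 2 - 4 - 1 - 5.

38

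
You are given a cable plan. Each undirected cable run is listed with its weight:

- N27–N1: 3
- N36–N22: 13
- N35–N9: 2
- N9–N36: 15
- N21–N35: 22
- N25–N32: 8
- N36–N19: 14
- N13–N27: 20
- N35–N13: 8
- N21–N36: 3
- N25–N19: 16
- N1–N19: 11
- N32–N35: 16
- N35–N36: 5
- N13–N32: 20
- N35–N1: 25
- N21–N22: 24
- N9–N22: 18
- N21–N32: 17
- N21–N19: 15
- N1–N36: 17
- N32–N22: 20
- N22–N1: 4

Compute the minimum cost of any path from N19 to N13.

Enumerating some paths:
N19 - N36 - N35 - N13: 14+5+8 = 27
N19 - N21 - N36 - N35 - N13: 15+3+5+8 = 31
Cheapest is N19 - N36 - N35 - N13 at 27.

27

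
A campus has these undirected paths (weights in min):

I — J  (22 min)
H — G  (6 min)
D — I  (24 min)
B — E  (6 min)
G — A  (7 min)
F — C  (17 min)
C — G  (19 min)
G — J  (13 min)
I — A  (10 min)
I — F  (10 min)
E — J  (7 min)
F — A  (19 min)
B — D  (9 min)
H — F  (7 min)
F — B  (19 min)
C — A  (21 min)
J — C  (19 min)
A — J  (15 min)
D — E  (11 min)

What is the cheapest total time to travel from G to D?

31 min

Shortest distances from G:
G: 0
H: 6  (via G)
A: 7  (via G)
F: 13  (via H)
J: 13  (via G)
I: 17  (via A)
C: 19  (via G)
E: 20  (via J)
B: 26  (via E)
D: 31  (via E)
Shortest route: G → J → E → D = 31 min.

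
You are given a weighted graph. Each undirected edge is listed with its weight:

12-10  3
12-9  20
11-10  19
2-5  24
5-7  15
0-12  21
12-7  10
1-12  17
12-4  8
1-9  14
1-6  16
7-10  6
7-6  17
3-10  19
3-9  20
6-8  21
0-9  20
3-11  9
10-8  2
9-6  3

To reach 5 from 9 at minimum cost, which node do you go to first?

6

Enumerating some paths:
9–6–7–5: 3+17+15 = 35
9–12–10–7–5: 20+3+6+15 = 44
Cheapest is 9–6–7–5 at 35.
So from 9 the first move is to 6.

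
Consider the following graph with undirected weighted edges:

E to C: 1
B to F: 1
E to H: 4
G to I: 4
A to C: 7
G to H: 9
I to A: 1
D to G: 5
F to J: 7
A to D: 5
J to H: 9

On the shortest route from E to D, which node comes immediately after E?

Candidate routes:
E - H - G - I - A - D: 4+9+4+1+5 = 23
E - H - G - D: 4+9+5 = 18
E - C - A - I - G - D: 1+7+1+4+5 = 18
E - C - A - D: 1+7+5 = 13
Cheapest is E - C - A - D at 13.
So from E the first move is to C.

C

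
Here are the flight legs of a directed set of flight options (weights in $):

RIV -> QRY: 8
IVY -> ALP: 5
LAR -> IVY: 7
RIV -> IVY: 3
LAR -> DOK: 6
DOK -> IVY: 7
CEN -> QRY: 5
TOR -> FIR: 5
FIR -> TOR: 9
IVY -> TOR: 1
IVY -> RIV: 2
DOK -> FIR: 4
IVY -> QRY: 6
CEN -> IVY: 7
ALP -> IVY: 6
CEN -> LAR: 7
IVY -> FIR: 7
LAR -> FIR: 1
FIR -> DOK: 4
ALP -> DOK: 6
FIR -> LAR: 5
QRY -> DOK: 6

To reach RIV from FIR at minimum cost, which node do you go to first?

DOK

Compare a few routes:
FIR → DOK → IVY → RIV: 4+7+2 = 13
FIR → LAR → IVY → RIV: 5+7+2 = 14
FIR → LAR → DOK → IVY → RIV: 5+6+7+2 = 20
The minimum is $13 via FIR → DOK → IVY → RIV.
So from FIR the first move is to DOK.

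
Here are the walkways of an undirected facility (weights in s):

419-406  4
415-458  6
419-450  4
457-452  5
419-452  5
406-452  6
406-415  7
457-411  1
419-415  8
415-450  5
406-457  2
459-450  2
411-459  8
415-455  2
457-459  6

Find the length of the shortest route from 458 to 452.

19 s

Shortest distances from 458:
458: 0
415: 6  (via 458)
455: 8  (via 415)
450: 11  (via 415)
406: 13  (via 415)
459: 13  (via 450)
419: 14  (via 415)
457: 15  (via 406)
411: 16  (via 457)
452: 19  (via 406)
Shortest route: 458 → 415 → 406 → 452 = 19 s.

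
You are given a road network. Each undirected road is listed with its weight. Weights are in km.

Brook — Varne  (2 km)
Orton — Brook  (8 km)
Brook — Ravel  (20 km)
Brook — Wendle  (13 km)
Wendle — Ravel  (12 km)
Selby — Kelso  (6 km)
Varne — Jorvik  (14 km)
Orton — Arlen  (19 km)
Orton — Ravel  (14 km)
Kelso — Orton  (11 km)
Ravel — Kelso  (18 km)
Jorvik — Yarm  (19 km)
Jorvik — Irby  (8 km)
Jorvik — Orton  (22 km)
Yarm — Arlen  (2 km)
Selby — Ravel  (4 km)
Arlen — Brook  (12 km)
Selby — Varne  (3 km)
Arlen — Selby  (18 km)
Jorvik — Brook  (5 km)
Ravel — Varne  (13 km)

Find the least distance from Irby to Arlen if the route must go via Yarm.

Best Irby to Yarm: Irby–Jorvik–Yarm costing 27
Shortest Yarm→Arlen: Yarm–Arlen = 2
Total via Yarm: 27 + 2 = 29 km.

29 km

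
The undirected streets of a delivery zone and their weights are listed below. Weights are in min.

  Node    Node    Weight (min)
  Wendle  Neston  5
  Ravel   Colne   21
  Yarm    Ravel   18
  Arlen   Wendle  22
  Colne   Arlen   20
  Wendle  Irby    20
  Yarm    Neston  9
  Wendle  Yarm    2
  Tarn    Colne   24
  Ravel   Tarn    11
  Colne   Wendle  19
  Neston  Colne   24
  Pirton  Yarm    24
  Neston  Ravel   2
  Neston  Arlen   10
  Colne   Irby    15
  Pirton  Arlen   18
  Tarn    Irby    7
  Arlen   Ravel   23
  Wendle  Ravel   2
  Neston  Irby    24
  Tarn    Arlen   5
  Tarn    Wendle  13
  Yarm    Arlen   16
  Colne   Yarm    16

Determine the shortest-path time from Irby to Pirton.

30 min

Shortest distances from Irby:
Irby: 0
Tarn: 7  (via Irby)
Arlen: 12  (via Tarn)
Colne: 15  (via Irby)
Ravel: 18  (via Tarn)
Neston: 20  (via Ravel)
Wendle: 20  (via Irby)
Yarm: 22  (via Wendle)
Pirton: 30  (via Arlen)
Shortest route: Irby–Tarn–Arlen–Pirton = 30 min.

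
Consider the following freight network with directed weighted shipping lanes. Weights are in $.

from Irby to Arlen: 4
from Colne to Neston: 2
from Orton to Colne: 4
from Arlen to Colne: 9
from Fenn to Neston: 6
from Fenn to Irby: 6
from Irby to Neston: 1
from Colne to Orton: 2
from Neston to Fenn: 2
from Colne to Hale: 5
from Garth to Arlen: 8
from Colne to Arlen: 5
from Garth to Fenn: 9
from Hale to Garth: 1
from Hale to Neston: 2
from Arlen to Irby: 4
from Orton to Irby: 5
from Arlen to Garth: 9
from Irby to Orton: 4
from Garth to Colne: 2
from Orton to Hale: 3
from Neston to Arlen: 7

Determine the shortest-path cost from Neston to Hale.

Candidate routes:
Neston–Fenn–Irby–Orton–Hale: 2+6+4+3 = 15
Neston–Arlen–Irby–Orton–Hale: 7+4+4+3 = 18
Cheapest is Neston–Fenn–Irby–Orton–Hale at $15.

$15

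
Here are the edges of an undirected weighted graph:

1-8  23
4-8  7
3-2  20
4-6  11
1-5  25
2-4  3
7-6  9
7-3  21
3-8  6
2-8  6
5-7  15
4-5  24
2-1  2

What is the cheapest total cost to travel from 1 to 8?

8

Settle nodes by increasing distance from 1:
1: 0
2: 2  (via 1)
4: 5  (via 2)
8: 8  (via 2)
Shortest route: 1 → 2 → 8 = 8.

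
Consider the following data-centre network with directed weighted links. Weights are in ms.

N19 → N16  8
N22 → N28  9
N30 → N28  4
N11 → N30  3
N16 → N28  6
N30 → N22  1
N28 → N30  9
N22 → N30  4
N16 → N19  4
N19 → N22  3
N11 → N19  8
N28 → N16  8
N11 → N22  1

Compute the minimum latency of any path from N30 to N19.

16 ms

Candidate routes:
N30–N22–N28–N16–N19: 1+9+8+4 = 22
N30–N28–N16–N19: 4+8+4 = 16
The minimum is 16 ms via N30–N28–N16–N19.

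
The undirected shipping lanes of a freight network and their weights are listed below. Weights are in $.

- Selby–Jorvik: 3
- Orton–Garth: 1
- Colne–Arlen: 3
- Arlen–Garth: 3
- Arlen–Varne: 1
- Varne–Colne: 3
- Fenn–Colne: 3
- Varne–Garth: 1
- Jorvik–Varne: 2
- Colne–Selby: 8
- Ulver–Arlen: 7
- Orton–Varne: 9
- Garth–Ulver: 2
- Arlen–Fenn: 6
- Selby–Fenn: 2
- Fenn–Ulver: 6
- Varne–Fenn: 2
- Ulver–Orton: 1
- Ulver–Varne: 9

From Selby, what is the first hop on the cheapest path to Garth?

Fenn

Candidate routes:
Selby → Fenn → Varne → Garth: 2+2+1 = 5
Selby → Jorvik → Varne → Garth: 3+2+1 = 6
Cheapest is Selby → Fenn → Varne → Garth at $5.
So from Selby the first move is to Fenn.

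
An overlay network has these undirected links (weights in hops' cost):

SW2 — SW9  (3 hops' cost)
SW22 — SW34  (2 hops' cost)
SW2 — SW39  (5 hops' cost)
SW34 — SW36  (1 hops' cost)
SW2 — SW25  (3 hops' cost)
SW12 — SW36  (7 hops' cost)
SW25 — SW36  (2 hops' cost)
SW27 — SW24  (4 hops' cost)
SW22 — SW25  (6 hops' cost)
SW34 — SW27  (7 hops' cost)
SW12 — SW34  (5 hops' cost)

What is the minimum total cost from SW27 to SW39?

18 hops' cost

Candidate routes:
SW27 → SW34 → SW22 → SW25 → SW2 → SW39: 7+2+6+3+5 = 23
SW27 → SW34 → SW36 → SW25 → SW2 → SW39: 7+1+2+3+5 = 18
Cheapest is SW27 → SW34 → SW36 → SW25 → SW2 → SW39 at 18 hops' cost.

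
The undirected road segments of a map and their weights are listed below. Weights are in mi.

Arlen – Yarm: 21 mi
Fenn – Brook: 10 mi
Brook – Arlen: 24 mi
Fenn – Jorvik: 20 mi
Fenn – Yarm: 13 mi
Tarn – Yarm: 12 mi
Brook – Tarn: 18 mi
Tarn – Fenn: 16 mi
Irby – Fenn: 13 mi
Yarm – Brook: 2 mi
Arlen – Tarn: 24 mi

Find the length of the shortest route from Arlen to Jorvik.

53 mi

Candidate routes:
Arlen–Brook–Fenn–Jorvik: 24+10+20 = 54
Arlen–Yarm–Brook–Fenn–Jorvik: 21+2+10+20 = 53
Cheapest is Arlen–Yarm–Brook–Fenn–Jorvik at 53 mi.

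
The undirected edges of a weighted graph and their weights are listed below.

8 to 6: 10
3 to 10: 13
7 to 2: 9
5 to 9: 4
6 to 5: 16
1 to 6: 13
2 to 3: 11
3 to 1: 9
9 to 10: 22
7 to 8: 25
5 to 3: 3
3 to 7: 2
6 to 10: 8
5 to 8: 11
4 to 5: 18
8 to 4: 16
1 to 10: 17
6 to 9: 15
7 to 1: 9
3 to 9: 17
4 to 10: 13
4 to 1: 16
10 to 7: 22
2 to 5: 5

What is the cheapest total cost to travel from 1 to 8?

Compare a few routes:
1 → 3 → 5 → 8: 9+3+11 = 23
1 → 4 → 8: 16+16 = 32
1 → 7 → 3 → 5 → 8: 9+2+3+11 = 25
1 → 7 → 2 → 5 → 8: 9+9+5+11 = 34
Cheapest is 1 → 3 → 5 → 8 at 23.

23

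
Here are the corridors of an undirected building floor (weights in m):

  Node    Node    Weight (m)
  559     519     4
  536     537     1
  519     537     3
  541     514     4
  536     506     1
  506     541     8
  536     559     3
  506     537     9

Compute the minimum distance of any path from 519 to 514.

17 m

Settle nodes by increasing distance from 519:
519: 0
537: 3  (via 519)
536: 4  (via 537)
559: 4  (via 519)
506: 5  (via 536)
541: 13  (via 506)
514: 17  (via 541)
Shortest route: 519–537–536–506–541–514 = 17 m.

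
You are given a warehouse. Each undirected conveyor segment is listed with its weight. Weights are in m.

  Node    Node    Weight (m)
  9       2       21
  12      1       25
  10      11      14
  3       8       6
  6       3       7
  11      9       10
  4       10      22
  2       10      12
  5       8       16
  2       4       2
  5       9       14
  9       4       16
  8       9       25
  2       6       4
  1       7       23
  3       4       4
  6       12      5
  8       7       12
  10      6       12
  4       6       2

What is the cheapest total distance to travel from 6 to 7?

24 m

Candidate routes:
6–2–4–3–8–7: 4+2+4+6+12 = 28
6–4–3–8–7: 2+4+6+12 = 24
6–3–8–7: 7+6+12 = 25
Cheapest is 6–4–3–8–7 at 24 m.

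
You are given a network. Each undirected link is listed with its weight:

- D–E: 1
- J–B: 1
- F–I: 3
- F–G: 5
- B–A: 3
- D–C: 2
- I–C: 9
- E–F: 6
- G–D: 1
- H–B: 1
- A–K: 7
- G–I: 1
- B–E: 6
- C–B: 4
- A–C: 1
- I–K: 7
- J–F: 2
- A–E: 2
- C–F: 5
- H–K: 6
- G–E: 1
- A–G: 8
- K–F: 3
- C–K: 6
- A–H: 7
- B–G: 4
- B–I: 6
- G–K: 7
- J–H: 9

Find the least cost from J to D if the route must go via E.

Best J to E: J → B → A → E costing 6
Shortest E→D: E → D = 1
Total via E: 6 + 1 = 7.

7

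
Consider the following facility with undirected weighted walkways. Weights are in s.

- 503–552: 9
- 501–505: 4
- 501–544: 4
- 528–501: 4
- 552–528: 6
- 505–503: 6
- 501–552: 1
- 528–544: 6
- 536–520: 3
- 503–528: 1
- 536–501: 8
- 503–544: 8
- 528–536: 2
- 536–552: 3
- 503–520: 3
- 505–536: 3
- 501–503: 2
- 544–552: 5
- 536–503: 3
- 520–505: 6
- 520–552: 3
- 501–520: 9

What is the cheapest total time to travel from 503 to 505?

6 s

Running Dijkstra from 503:
503: 0
528: 1  (via 503)
501: 2  (via 503)
552: 3  (via 501)
520: 3  (via 503)
536: 3  (via 503)
505: 6  (via 503)
Shortest route: 503 → 505 = 6 s.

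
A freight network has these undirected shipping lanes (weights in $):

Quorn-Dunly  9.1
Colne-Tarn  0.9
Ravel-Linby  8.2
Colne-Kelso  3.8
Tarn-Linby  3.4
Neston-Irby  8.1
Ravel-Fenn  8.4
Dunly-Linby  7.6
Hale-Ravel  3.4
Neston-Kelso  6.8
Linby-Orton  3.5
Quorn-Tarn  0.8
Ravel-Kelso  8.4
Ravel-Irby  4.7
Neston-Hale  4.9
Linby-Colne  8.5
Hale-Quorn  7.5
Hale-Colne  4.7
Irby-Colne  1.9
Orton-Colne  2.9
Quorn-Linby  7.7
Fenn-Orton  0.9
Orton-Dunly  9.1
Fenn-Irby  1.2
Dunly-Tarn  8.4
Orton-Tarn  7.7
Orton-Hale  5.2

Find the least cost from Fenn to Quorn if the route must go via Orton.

Best Fenn to Orton: Fenn–Orton costing 0.9
Shortest Orton→Quorn: Orton–Colne–Tarn–Quorn = 4.6
Total via Orton: 0.9 + 4.6 = $5.5.

$5.5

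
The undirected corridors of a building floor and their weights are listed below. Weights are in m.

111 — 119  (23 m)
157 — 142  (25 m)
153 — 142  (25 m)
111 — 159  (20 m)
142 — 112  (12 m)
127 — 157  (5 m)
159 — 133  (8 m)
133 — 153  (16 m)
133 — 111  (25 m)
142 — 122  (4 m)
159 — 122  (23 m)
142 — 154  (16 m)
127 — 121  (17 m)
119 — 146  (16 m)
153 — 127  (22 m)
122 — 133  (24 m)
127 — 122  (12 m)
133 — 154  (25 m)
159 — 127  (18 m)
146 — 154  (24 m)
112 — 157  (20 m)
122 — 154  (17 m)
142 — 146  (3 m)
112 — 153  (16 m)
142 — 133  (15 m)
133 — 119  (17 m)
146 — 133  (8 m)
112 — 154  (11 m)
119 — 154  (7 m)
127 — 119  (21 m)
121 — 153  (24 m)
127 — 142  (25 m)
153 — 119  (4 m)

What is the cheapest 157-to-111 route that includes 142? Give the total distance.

57 m

Best 157 to 142: 157–127–122–142 costing 21
Best 142 to 111: 142–146–133–111 costing 36
Total via 142: 21 + 36 = 57 m.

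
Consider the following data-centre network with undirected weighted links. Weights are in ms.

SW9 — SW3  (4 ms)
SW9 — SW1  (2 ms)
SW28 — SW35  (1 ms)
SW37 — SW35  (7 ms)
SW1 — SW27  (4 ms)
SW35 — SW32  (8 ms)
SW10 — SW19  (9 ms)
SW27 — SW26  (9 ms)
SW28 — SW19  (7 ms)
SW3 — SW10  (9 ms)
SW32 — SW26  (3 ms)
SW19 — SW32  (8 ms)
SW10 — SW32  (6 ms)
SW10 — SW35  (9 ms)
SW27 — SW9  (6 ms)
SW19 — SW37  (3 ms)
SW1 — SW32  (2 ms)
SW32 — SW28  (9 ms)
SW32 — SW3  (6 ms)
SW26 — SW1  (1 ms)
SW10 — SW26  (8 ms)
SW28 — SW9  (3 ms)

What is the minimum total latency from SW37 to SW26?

14 ms

Settle nodes by increasing distance from SW37:
SW37: 0
SW19: 3  (via SW37)
SW35: 7  (via SW37)
SW28: 8  (via SW35)
SW32: 11  (via SW19)
SW9: 11  (via SW28)
SW10: 12  (via SW19)
SW1: 13  (via SW32)
SW26: 14  (via SW32)
Shortest route: SW37 → SW19 → SW32 → SW26 = 14 ms.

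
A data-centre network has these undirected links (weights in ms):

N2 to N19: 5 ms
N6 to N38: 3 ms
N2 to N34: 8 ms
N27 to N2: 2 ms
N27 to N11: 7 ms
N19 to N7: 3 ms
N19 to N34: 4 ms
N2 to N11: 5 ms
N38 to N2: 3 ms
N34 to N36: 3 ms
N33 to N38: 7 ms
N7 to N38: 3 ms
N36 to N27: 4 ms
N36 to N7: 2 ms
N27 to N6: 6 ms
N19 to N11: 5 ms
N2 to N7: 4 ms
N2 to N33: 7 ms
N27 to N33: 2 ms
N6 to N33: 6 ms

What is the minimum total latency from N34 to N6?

Shortest distances from N34:
N34: 0
N36: 3  (via N34)
N19: 4  (via N34)
N7: 5  (via N36)
N27: 7  (via N36)
N38: 8  (via N7)
N2: 8  (via N34)
N11: 9  (via N19)
N33: 9  (via N27)
N6: 11  (via N38)
Shortest route: N34 → N36 → N7 → N38 → N6 = 11 ms.

11 ms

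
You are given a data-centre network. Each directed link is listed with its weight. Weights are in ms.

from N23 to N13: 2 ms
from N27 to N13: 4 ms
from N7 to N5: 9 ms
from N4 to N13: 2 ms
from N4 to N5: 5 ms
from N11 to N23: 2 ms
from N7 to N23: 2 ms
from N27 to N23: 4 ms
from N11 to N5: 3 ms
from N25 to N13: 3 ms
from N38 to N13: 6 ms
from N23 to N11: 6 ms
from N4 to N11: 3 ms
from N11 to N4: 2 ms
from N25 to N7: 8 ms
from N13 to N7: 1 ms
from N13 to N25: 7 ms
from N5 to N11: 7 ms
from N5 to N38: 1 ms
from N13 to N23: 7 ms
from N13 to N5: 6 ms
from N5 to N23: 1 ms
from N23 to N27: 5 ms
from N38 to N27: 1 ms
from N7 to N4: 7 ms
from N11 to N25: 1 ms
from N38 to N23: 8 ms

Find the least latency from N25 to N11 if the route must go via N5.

Shortest N25→N5: N25–N13–N5 = 9
Shortest N5→N11: N5–N11 = 7
Total via N5: 9 + 7 = 16 ms.

16 ms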